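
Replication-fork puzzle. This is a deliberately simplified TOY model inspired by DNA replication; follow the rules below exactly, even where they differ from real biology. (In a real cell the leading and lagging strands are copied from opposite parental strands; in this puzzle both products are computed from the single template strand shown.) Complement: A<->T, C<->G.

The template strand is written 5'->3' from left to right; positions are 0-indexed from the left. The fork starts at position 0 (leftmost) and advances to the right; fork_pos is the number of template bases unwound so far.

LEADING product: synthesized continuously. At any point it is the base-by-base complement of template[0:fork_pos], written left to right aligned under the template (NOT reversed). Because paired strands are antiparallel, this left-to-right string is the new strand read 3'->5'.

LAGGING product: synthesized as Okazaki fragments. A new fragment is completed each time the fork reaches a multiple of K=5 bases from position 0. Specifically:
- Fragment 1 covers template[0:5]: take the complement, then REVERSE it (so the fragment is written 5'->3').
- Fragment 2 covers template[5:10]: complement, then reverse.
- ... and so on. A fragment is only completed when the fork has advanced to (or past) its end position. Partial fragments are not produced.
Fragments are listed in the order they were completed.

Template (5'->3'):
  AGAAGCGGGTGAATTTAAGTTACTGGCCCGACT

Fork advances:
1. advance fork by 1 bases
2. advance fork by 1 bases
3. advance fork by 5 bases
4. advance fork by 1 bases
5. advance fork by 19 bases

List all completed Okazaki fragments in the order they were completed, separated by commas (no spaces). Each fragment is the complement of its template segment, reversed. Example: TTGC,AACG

Step 1: advance 1 -> fork_pos = 0 + 1 = 1. Next multiple of 5 is 5 (not reached); still 0 fragment(s).
Step 2: advance 1 -> fork_pos = 1 + 1 = 2. Next multiple of 5 is 5 (not reached); still 0 fragment(s).
Step 3: advance 5 -> fork_pos = 2 + 5 = 7. Reached multiple(s) of 5: 5 -> fragment 1 completed (1 total).
Step 4: advance 1 -> fork_pos = 7 + 1 = 8. Next multiple of 5 is 10 (not reached); still 1 fragment(s).
Step 5: advance 19 -> fork_pos = 8 + 19 = 27. Reached multiple(s) of 5: 10, 15, 20, 25 -> fragments 2-5 completed (5 total).
Final fork_pos = 27, so 5 fragment(s) are complete. Build each: template segment -> complement -> reverse.
Fragment 1: template[0:5] = AGAAG -> complement TCTTC -> reversed CTTCT
Fragment 2: template[5:10] = CGGGT -> complement GCCCA -> reversed ACCCG
Fragment 3: template[10:15] = GAATT -> complement CTTAA -> reversed AATTC
Fragment 4: template[15:20] = TAAGT -> complement ATTCA -> reversed ACTTA
Fragment 5: template[20:25] = TACTG -> complement ATGAC -> reversed CAGTA

Answer: CTTCT,ACCCG,AATTC,ACTTA,CAGTA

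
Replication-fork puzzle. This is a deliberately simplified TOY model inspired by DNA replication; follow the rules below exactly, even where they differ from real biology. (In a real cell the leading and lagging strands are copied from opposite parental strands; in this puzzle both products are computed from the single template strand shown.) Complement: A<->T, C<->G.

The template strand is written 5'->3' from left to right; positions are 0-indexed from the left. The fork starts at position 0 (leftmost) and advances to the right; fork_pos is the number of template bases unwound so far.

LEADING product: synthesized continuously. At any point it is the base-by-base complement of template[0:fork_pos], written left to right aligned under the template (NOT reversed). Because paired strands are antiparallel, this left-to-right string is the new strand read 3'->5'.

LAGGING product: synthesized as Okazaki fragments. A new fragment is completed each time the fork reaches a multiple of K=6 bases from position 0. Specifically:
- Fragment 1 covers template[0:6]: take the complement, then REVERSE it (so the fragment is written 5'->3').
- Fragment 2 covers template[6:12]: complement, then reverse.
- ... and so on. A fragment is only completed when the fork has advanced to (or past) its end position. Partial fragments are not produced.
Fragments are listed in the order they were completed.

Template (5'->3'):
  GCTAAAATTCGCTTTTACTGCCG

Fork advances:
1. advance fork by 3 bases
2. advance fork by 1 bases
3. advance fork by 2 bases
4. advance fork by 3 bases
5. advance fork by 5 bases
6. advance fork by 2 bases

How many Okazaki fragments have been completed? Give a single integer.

Answer: 2

Derivation:
Step 1: advance 3 -> fork_pos = 0 + 3 = 3. Next multiple of 6 is 6 (not reached); still 0 fragment(s).
Step 2: advance 1 -> fork_pos = 3 + 1 = 4. Next multiple of 6 is 6 (not reached); still 0 fragment(s).
Step 3: advance 2 -> fork_pos = 4 + 2 = 6. Reached multiple(s) of 6: 6 -> fragment 1 completed (1 total).
Step 4: advance 3 -> fork_pos = 6 + 3 = 9. Next multiple of 6 is 12 (not reached); still 1 fragment(s).
Step 5: advance 5 -> fork_pos = 9 + 5 = 14. Reached multiple(s) of 6: 12 -> fragment 2 completed (2 total).
Step 6: advance 2 -> fork_pos = 14 + 2 = 16. Next multiple of 6 is 18 (not reached); still 2 fragment(s).
Check: final fork_pos = 16; the multiples of 6 that are <= 16 are 6..12 -> 16 // 6 = 2 completed fragment(s).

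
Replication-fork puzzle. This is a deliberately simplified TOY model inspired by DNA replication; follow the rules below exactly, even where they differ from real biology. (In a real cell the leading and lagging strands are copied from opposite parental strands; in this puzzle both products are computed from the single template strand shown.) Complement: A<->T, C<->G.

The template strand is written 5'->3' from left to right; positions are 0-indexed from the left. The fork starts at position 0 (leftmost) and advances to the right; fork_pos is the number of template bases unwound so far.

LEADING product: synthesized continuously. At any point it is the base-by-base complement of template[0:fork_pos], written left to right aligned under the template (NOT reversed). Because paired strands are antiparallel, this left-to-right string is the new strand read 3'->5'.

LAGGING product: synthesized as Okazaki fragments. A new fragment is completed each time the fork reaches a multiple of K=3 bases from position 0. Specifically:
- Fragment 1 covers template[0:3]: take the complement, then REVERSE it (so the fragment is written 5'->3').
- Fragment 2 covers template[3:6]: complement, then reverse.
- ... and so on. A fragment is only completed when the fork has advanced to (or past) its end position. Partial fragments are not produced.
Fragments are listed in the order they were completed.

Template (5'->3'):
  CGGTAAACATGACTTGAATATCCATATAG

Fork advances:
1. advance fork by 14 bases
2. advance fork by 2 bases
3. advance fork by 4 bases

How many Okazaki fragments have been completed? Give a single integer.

Answer: 6

Derivation:
Step 1: advance 14 -> fork_pos = 0 + 14 = 14. Reached multiple(s) of 3: 3, 6, 9, 12 -> fragments 1-4 completed (4 total).
Step 2: advance 2 -> fork_pos = 14 + 2 = 16. Reached multiple(s) of 3: 15 -> fragment 5 completed (5 total).
Step 3: advance 4 -> fork_pos = 16 + 4 = 20. Reached multiple(s) of 3: 18 -> fragment 6 completed (6 total).
Check: final fork_pos = 20; the multiples of 3 that are <= 20 are 3..18 -> 20 // 3 = 6 completed fragment(s).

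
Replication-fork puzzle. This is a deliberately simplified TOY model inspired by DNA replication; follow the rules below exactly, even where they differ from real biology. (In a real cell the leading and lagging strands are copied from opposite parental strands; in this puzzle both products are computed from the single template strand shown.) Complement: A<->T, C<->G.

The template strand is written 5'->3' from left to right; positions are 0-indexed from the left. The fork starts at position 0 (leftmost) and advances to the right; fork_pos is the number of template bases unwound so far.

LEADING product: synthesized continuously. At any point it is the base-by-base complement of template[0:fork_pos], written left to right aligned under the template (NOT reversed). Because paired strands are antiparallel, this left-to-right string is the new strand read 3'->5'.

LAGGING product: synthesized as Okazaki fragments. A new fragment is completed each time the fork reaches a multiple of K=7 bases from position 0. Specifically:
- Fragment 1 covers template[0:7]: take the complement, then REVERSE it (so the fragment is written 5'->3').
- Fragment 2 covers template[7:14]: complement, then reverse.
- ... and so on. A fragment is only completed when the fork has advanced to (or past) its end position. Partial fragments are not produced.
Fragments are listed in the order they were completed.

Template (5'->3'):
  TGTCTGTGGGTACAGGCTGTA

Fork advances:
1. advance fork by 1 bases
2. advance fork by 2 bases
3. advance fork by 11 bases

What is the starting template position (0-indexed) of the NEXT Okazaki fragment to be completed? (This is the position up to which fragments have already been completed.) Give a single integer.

Answer: 14

Derivation:
Step 1: advance 1 -> fork_pos = 0 + 1 = 1. Next multiple of 7 is 7 (not reached); still 0 fragment(s).
Step 2: advance 2 -> fork_pos = 1 + 2 = 3. Next multiple of 7 is 7 (not reached); still 0 fragment(s).
Step 3: advance 11 -> fork_pos = 3 + 11 = 14. Reached multiple(s) of 7: 7, 14 -> fragments 1-2 completed (2 total).
2 fragment(s) completed, covering template[0:14] (2 x 7 = 14). The next fragment, fragment 3, covers template[14:21], so it starts at position 14.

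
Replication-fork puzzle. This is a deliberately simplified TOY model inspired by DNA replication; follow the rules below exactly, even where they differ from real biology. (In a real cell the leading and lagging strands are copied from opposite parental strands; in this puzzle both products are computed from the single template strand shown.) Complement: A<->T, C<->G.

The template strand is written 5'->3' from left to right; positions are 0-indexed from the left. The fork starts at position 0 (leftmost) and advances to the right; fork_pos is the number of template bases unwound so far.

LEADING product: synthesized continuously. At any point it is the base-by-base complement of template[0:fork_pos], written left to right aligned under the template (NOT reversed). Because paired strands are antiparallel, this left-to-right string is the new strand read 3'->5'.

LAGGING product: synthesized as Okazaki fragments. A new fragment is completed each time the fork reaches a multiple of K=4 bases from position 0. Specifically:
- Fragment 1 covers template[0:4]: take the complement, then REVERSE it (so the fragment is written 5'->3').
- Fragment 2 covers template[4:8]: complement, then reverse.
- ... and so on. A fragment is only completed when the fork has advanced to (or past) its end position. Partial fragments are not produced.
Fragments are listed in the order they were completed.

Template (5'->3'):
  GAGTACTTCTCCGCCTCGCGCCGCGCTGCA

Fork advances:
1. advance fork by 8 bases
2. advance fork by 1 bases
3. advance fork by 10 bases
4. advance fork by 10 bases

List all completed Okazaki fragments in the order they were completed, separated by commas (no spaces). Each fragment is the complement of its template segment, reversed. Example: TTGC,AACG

Answer: ACTC,AAGT,GGAG,AGGC,CGCG,GCGG,CAGC

Derivation:
Step 1: advance 8 -> fork_pos = 0 + 8 = 8. Reached multiple(s) of 4: 4, 8 -> fragments 1-2 completed (2 total).
Step 2: advance 1 -> fork_pos = 8 + 1 = 9. Next multiple of 4 is 12 (not reached); still 2 fragment(s).
Step 3: advance 10 -> fork_pos = 9 + 10 = 19. Reached multiple(s) of 4: 12, 16 -> fragments 3-4 completed (4 total).
Step 4: advance 10 -> fork_pos = 19 + 10 = 29. Reached multiple(s) of 4: 20, 24, 28 -> fragments 5-7 completed (7 total).
Final fork_pos = 29, so 7 fragment(s) are complete. Build each: template segment -> complement -> reverse.
Fragment 1: template[0:4] = GAGT -> complement CTCA -> reversed ACTC
Fragment 2: template[4:8] = ACTT -> complement TGAA -> reversed AAGT
Fragment 3: template[8:12] = CTCC -> complement GAGG -> reversed GGAG
Fragment 4: template[12:16] = GCCT -> complement CGGA -> reversed AGGC
Fragment 5: template[16:20] = CGCG -> complement GCGC -> reversed CGCG
Fragment 6: template[20:24] = CCGC -> complement GGCG -> reversed GCGG
Fragment 7: template[24:28] = GCTG -> complement CGAC -> reversed CAGC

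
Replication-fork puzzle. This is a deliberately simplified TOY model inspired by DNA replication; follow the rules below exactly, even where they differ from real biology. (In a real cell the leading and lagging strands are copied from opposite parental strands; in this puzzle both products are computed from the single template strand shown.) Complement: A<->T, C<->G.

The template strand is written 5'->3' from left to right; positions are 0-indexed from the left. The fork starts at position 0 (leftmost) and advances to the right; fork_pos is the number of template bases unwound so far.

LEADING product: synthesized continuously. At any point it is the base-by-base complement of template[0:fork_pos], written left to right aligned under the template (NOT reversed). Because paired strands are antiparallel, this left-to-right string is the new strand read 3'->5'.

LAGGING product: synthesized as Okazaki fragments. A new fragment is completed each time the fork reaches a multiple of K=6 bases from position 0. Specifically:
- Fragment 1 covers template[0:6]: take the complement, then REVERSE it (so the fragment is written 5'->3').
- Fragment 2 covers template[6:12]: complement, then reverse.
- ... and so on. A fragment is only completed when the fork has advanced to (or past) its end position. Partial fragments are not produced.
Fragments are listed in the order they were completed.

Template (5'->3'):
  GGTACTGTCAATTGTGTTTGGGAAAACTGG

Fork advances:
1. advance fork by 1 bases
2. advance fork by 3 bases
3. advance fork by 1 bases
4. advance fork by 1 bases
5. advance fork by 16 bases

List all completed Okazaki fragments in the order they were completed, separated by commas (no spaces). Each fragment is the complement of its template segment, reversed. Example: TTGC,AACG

Answer: AGTACC,ATTGAC,AACACA

Derivation:
Step 1: advance 1 -> fork_pos = 0 + 1 = 1. Next multiple of 6 is 6 (not reached); still 0 fragment(s).
Step 2: advance 3 -> fork_pos = 1 + 3 = 4. Next multiple of 6 is 6 (not reached); still 0 fragment(s).
Step 3: advance 1 -> fork_pos = 4 + 1 = 5. Next multiple of 6 is 6 (not reached); still 0 fragment(s).
Step 4: advance 1 -> fork_pos = 5 + 1 = 6. Reached multiple(s) of 6: 6 -> fragment 1 completed (1 total).
Step 5: advance 16 -> fork_pos = 6 + 16 = 22. Reached multiple(s) of 6: 12, 18 -> fragments 2-3 completed (3 total).
Final fork_pos = 22, so 3 fragment(s) are complete. Build each: template segment -> complement -> reverse.
Fragment 1: template[0:6] = GGTACT -> complement CCATGA -> reversed AGTACC
Fragment 2: template[6:12] = GTCAAT -> complement CAGTTA -> reversed ATTGAC
Fragment 3: template[12:18] = TGTGTT -> complement ACACAA -> reversed AACACA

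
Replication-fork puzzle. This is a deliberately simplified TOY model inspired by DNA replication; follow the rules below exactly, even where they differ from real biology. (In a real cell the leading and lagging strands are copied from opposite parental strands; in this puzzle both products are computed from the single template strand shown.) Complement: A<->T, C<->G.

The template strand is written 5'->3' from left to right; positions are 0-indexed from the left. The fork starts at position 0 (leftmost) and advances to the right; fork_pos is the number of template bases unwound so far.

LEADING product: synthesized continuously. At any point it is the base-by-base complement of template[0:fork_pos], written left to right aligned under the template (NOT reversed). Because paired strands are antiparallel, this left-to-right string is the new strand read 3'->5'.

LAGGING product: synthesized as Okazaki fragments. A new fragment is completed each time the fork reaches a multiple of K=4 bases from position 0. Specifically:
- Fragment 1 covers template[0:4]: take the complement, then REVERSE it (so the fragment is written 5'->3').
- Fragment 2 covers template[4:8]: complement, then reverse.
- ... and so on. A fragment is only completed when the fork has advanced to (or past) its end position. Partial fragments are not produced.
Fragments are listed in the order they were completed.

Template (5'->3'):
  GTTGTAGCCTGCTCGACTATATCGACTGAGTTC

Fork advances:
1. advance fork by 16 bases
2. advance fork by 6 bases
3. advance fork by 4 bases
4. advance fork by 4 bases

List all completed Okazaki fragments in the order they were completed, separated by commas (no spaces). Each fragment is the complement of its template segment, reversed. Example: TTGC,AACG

Answer: CAAC,GCTA,GCAG,TCGA,ATAG,CGAT,CAGT

Derivation:
Step 1: advance 16 -> fork_pos = 0 + 16 = 16. Reached multiple(s) of 4: 4, 8, 12, 16 -> fragments 1-4 completed (4 total).
Step 2: advance 6 -> fork_pos = 16 + 6 = 22. Reached multiple(s) of 4: 20 -> fragment 5 completed (5 total).
Step 3: advance 4 -> fork_pos = 22 + 4 = 26. Reached multiple(s) of 4: 24 -> fragment 6 completed (6 total).
Step 4: advance 4 -> fork_pos = 26 + 4 = 30. Reached multiple(s) of 4: 28 -> fragment 7 completed (7 total).
Final fork_pos = 30, so 7 fragment(s) are complete. Build each: template segment -> complement -> reverse.
Fragment 1: template[0:4] = GTTG -> complement CAAC -> reversed CAAC
Fragment 2: template[4:8] = TAGC -> complement ATCG -> reversed GCTA
Fragment 3: template[8:12] = CTGC -> complement GACG -> reversed GCAG
Fragment 4: template[12:16] = TCGA -> complement AGCT -> reversed TCGA
Fragment 5: template[16:20] = CTAT -> complement GATA -> reversed ATAG
Fragment 6: template[20:24] = ATCG -> complement TAGC -> reversed CGAT
Fragment 7: template[24:28] = ACTG -> complement TGAC -> reversed CAGT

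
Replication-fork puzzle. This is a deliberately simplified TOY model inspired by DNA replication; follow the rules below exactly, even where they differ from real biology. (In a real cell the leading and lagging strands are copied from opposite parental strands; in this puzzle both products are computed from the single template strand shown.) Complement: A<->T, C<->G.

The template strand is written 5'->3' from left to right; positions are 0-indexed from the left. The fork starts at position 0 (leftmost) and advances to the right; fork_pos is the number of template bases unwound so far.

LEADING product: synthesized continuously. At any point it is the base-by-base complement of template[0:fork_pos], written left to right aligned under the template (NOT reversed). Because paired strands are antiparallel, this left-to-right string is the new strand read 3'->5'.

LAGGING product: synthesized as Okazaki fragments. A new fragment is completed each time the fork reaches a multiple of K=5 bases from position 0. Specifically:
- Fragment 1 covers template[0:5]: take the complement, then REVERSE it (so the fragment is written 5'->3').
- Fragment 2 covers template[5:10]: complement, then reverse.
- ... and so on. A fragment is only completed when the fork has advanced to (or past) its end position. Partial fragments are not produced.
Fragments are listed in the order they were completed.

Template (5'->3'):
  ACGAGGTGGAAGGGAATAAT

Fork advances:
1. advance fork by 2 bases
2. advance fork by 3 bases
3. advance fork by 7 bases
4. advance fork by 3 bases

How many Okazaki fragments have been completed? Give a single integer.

Answer: 3

Derivation:
Step 1: advance 2 -> fork_pos = 0 + 2 = 2. Next multiple of 5 is 5 (not reached); still 0 fragment(s).
Step 2: advance 3 -> fork_pos = 2 + 3 = 5. Reached multiple(s) of 5: 5 -> fragment 1 completed (1 total).
Step 3: advance 7 -> fork_pos = 5 + 7 = 12. Reached multiple(s) of 5: 10 -> fragment 2 completed (2 total).
Step 4: advance 3 -> fork_pos = 12 + 3 = 15. Reached multiple(s) of 5: 15 -> fragment 3 completed (3 total).
Check: final fork_pos = 15; the multiples of 5 that are <= 15 are 5..15 -> 15 // 5 = 3 completed fragment(s).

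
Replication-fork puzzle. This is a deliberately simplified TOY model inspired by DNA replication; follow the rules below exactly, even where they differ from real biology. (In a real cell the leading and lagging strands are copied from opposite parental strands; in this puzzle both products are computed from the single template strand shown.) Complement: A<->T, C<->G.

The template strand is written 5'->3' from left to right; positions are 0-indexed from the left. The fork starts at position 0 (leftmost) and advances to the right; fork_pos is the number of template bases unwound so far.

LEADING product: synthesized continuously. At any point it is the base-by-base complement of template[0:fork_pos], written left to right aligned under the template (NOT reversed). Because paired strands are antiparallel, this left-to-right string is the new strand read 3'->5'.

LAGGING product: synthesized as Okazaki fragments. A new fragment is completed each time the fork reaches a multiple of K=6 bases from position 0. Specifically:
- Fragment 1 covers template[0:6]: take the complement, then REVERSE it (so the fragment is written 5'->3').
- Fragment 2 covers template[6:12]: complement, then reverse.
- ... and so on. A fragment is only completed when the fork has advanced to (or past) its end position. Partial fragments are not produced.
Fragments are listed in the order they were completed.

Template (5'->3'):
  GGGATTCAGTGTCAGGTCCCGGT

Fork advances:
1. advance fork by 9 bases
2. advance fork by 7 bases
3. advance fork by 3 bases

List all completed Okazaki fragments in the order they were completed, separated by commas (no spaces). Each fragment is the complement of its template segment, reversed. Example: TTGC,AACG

Step 1: advance 9 -> fork_pos = 0 + 9 = 9. Reached multiple(s) of 6: 6 -> fragment 1 completed (1 total).
Step 2: advance 7 -> fork_pos = 9 + 7 = 16. Reached multiple(s) of 6: 12 -> fragment 2 completed (2 total).
Step 3: advance 3 -> fork_pos = 16 + 3 = 19. Reached multiple(s) of 6: 18 -> fragment 3 completed (3 total).
Final fork_pos = 19, so 3 fragment(s) are complete. Build each: template segment -> complement -> reverse.
Fragment 1: template[0:6] = GGGATT -> complement CCCTAA -> reversed AATCCC
Fragment 2: template[6:12] = CAGTGT -> complement GTCACA -> reversed ACACTG
Fragment 3: template[12:18] = CAGGTC -> complement GTCCAG -> reversed GACCTG

Answer: AATCCC,ACACTG,GACCTG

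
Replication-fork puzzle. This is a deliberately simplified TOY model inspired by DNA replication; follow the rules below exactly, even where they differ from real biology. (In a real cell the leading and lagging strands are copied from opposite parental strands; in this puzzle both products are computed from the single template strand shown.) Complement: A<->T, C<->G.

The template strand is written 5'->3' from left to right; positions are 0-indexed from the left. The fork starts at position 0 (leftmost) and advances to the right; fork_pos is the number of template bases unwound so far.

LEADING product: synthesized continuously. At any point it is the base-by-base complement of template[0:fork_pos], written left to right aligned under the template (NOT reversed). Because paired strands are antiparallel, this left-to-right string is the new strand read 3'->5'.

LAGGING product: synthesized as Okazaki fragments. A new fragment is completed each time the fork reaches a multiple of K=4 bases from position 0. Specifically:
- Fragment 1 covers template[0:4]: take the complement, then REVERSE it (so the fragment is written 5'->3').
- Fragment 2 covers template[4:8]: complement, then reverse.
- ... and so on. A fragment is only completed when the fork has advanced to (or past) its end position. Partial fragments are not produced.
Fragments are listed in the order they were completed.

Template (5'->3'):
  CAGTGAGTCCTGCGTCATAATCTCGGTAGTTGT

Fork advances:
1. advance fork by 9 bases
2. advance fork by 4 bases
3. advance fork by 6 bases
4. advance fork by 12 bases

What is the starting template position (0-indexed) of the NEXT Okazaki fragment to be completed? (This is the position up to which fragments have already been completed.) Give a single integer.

Step 1: advance 9 -> fork_pos = 0 + 9 = 9. Reached multiple(s) of 4: 4, 8 -> fragments 1-2 completed (2 total).
Step 2: advance 4 -> fork_pos = 9 + 4 = 13. Reached multiple(s) of 4: 12 -> fragment 3 completed (3 total).
Step 3: advance 6 -> fork_pos = 13 + 6 = 19. Reached multiple(s) of 4: 16 -> fragment 4 completed (4 total).
Step 4: advance 12 -> fork_pos = 19 + 12 = 31. Reached multiple(s) of 4: 20, 24, 28 -> fragments 5-7 completed (7 total).
7 fragment(s) completed, covering template[0:28] (7 x 4 = 28). The next fragment, fragment 8, covers template[28:32], so it starts at position 28.

Answer: 28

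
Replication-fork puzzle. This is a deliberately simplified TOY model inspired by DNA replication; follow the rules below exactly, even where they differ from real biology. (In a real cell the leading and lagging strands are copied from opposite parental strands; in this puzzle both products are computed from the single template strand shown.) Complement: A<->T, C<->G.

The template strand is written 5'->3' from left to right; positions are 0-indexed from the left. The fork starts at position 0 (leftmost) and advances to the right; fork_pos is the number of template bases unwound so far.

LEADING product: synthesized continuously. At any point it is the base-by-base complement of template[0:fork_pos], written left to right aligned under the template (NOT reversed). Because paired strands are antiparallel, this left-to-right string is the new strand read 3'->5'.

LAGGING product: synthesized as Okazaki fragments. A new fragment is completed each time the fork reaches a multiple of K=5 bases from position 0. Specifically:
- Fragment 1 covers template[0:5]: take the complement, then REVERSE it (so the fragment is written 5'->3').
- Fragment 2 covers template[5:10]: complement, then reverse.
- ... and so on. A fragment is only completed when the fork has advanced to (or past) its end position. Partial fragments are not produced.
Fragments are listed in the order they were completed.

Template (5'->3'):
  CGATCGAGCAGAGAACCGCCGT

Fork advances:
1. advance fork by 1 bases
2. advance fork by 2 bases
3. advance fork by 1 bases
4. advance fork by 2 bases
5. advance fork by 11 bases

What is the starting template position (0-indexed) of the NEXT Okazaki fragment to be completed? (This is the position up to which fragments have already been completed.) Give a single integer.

Step 1: advance 1 -> fork_pos = 0 + 1 = 1. Next multiple of 5 is 5 (not reached); still 0 fragment(s).
Step 2: advance 2 -> fork_pos = 1 + 2 = 3. Next multiple of 5 is 5 (not reached); still 0 fragment(s).
Step 3: advance 1 -> fork_pos = 3 + 1 = 4. Next multiple of 5 is 5 (not reached); still 0 fragment(s).
Step 4: advance 2 -> fork_pos = 4 + 2 = 6. Reached multiple(s) of 5: 5 -> fragment 1 completed (1 total).
Step 5: advance 11 -> fork_pos = 6 + 11 = 17. Reached multiple(s) of 5: 10, 15 -> fragments 2-3 completed (3 total).
3 fragment(s) completed, covering template[0:15] (3 x 5 = 15). The next fragment, fragment 4, covers template[15:20], so it starts at position 15.

Answer: 15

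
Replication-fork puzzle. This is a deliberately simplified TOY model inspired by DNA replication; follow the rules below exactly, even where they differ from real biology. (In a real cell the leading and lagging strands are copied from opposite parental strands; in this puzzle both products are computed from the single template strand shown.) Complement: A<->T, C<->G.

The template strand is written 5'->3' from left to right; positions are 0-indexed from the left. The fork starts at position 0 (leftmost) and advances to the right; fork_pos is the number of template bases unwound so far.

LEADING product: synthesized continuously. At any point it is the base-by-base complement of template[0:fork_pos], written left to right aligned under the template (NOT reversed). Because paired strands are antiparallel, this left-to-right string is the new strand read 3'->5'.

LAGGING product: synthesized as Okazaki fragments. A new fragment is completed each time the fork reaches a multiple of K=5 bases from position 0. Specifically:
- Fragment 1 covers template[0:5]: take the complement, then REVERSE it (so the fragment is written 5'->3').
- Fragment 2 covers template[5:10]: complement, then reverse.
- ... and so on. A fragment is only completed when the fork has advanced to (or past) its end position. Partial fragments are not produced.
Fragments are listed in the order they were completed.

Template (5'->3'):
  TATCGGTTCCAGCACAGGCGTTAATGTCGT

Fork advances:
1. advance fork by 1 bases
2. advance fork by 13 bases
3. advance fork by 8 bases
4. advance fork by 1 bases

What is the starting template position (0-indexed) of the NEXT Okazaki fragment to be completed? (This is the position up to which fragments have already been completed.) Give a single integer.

Answer: 20

Derivation:
Step 1: advance 1 -> fork_pos = 0 + 1 = 1. Next multiple of 5 is 5 (not reached); still 0 fragment(s).
Step 2: advance 13 -> fork_pos = 1 + 13 = 14. Reached multiple(s) of 5: 5, 10 -> fragments 1-2 completed (2 total).
Step 3: advance 8 -> fork_pos = 14 + 8 = 22. Reached multiple(s) of 5: 15, 20 -> fragments 3-4 completed (4 total).
Step 4: advance 1 -> fork_pos = 22 + 1 = 23. Next multiple of 5 is 25 (not reached); still 4 fragment(s).
4 fragment(s) completed, covering template[0:20] (4 x 5 = 20). The next fragment, fragment 5, covers template[20:25], so it starts at position 20.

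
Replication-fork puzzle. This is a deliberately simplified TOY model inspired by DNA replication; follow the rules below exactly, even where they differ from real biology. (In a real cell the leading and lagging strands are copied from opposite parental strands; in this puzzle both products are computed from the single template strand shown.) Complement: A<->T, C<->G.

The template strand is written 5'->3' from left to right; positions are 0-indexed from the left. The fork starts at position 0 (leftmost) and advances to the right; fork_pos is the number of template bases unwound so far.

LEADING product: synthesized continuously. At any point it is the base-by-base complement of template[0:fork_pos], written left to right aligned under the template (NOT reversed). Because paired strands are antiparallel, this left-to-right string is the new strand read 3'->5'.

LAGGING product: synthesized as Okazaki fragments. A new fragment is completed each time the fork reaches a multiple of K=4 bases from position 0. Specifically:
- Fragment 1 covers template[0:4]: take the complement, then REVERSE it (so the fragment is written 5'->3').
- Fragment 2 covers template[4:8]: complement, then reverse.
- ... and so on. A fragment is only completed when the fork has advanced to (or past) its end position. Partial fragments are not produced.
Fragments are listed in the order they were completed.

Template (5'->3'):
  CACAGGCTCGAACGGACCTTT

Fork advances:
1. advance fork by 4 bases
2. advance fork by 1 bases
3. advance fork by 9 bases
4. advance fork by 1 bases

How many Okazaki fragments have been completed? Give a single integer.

Step 1: advance 4 -> fork_pos = 0 + 4 = 4. Reached multiple(s) of 4: 4 -> fragment 1 completed (1 total).
Step 2: advance 1 -> fork_pos = 4 + 1 = 5. Next multiple of 4 is 8 (not reached); still 1 fragment(s).
Step 3: advance 9 -> fork_pos = 5 + 9 = 14. Reached multiple(s) of 4: 8, 12 -> fragments 2-3 completed (3 total).
Step 4: advance 1 -> fork_pos = 14 + 1 = 15. Next multiple of 4 is 16 (not reached); still 3 fragment(s).
Check: final fork_pos = 15; the multiples of 4 that are <= 15 are 4..12 -> 15 // 4 = 3 completed fragment(s).

Answer: 3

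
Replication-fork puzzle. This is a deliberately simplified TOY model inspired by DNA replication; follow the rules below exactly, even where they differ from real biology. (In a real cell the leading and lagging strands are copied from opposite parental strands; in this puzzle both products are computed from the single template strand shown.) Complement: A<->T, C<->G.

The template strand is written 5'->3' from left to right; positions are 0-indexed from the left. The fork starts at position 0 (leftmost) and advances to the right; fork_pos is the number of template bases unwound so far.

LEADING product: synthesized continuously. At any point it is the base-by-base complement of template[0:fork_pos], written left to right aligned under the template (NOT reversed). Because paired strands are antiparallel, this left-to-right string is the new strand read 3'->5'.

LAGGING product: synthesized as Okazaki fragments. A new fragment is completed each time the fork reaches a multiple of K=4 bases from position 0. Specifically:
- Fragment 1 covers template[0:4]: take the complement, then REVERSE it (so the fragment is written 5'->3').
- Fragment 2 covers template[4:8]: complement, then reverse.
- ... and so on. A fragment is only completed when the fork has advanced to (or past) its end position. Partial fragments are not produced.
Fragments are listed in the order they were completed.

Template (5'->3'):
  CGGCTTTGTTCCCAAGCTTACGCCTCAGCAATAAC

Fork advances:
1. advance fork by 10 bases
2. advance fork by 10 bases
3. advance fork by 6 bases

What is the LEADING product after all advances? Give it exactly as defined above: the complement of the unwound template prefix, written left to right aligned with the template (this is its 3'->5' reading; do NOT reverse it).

Answer: GCCGAAACAAGGGTTCGAATGCGGAG

Derivation:
Step 1: advance 10 -> fork_pos = 0 + 10 = 10.
Step 2: advance 10 -> fork_pos = 10 + 10 = 20.
Step 3: advance 6 -> fork_pos = 20 + 6 = 26.
Unwound prefix: template[0:26] = CGGCTTTGTTCCCAAGCTTACGCCTC
Complement it base by base (A<->T, C<->G), keeping left-to-right order:
  [0:5] CGGCT -> GCCGA
  [5:10] TTGTT -> AACAA
  [10:15] CCCAA -> GGGTT
  [15:20] GCTTA -> CGAAT
  [20:25] CGCCT -> GCGGA
  [25:26] C -> G
Concatenate: GCCGAAACAAGGGTTCGAATGCGGAG (length 26; written aligned with the template, i.e. 3'->5').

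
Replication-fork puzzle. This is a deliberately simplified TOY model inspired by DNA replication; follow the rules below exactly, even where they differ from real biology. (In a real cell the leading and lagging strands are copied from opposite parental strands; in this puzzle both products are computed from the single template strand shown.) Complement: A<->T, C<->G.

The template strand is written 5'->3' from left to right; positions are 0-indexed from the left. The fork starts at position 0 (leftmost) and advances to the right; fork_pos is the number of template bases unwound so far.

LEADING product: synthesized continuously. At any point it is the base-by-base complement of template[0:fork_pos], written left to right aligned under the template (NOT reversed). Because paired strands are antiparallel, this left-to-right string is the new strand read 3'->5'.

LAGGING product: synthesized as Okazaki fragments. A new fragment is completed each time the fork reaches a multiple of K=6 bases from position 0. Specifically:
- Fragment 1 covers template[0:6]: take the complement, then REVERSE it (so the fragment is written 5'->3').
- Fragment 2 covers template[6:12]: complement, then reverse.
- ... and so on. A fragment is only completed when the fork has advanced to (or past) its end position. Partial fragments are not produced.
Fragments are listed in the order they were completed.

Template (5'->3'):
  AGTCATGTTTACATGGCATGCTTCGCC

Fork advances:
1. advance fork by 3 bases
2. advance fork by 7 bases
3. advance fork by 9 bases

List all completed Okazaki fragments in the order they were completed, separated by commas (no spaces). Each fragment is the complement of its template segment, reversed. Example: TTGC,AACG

Step 1: advance 3 -> fork_pos = 0 + 3 = 3. Next multiple of 6 is 6 (not reached); still 0 fragment(s).
Step 2: advance 7 -> fork_pos = 3 + 7 = 10. Reached multiple(s) of 6: 6 -> fragment 1 completed (1 total).
Step 3: advance 9 -> fork_pos = 10 + 9 = 19. Reached multiple(s) of 6: 12, 18 -> fragments 2-3 completed (3 total).
Final fork_pos = 19, so 3 fragment(s) are complete. Build each: template segment -> complement -> reverse.
Fragment 1: template[0:6] = AGTCAT -> complement TCAGTA -> reversed ATGACT
Fragment 2: template[6:12] = GTTTAC -> complement CAAATG -> reversed GTAAAC
Fragment 3: template[12:18] = ATGGCA -> complement TACCGT -> reversed TGCCAT

Answer: ATGACT,GTAAAC,TGCCAT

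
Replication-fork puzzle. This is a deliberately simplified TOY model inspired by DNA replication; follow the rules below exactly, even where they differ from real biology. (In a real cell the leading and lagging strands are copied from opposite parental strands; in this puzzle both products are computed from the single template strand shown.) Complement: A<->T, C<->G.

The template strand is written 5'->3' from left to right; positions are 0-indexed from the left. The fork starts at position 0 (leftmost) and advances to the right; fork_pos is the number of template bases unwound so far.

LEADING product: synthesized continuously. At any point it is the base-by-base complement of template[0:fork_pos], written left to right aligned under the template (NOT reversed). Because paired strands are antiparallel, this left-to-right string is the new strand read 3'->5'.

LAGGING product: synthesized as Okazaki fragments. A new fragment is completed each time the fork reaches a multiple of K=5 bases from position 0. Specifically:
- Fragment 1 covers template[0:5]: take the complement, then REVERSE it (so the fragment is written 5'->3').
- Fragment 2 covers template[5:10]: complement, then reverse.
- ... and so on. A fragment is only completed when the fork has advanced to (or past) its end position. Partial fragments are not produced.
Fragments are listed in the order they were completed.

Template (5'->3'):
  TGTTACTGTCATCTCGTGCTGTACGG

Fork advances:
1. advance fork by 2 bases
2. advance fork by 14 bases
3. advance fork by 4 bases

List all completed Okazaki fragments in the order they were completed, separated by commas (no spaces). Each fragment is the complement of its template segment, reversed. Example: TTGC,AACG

Step 1: advance 2 -> fork_pos = 0 + 2 = 2. Next multiple of 5 is 5 (not reached); still 0 fragment(s).
Step 2: advance 14 -> fork_pos = 2 + 14 = 16. Reached multiple(s) of 5: 5, 10, 15 -> fragments 1-3 completed (3 total).
Step 3: advance 4 -> fork_pos = 16 + 4 = 20. Reached multiple(s) of 5: 20 -> fragment 4 completed (4 total).
Final fork_pos = 20, so 4 fragment(s) are complete. Build each: template segment -> complement -> reverse.
Fragment 1: template[0:5] = TGTTA -> complement ACAAT -> reversed TAACA
Fragment 2: template[5:10] = CTGTC -> complement GACAG -> reversed GACAG
Fragment 3: template[10:15] = ATCTC -> complement TAGAG -> reversed GAGAT
Fragment 4: template[15:20] = GTGCT -> complement CACGA -> reversed AGCAC

Answer: TAACA,GACAG,GAGAT,AGCAC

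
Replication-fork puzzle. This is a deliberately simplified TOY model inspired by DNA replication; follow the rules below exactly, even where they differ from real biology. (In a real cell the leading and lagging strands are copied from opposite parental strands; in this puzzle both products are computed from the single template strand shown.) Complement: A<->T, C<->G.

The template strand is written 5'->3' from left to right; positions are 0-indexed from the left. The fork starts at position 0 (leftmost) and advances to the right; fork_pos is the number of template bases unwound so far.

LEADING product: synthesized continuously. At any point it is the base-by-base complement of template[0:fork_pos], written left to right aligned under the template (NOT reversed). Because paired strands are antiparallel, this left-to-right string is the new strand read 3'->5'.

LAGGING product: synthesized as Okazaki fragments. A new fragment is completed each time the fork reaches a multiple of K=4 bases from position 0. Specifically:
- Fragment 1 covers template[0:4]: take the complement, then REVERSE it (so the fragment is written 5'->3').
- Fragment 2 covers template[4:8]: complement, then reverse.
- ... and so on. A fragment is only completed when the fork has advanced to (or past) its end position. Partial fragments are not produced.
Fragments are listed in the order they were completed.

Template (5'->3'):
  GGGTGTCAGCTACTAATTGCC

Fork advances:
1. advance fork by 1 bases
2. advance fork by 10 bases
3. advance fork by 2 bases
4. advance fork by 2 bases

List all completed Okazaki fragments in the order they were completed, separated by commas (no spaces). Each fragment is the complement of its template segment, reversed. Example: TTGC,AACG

Step 1: advance 1 -> fork_pos = 0 + 1 = 1. Next multiple of 4 is 4 (not reached); still 0 fragment(s).
Step 2: advance 10 -> fork_pos = 1 + 10 = 11. Reached multiple(s) of 4: 4, 8 -> fragments 1-2 completed (2 total).
Step 3: advance 2 -> fork_pos = 11 + 2 = 13. Reached multiple(s) of 4: 12 -> fragment 3 completed (3 total).
Step 4: advance 2 -> fork_pos = 13 + 2 = 15. Next multiple of 4 is 16 (not reached); still 3 fragment(s).
Final fork_pos = 15, so 3 fragment(s) are complete. Build each: template segment -> complement -> reverse.
Fragment 1: template[0:4] = GGGT -> complement CCCA -> reversed ACCC
Fragment 2: template[4:8] = GTCA -> complement CAGT -> reversed TGAC
Fragment 3: template[8:12] = GCTA -> complement CGAT -> reversed TAGC

Answer: ACCC,TGAC,TAGC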